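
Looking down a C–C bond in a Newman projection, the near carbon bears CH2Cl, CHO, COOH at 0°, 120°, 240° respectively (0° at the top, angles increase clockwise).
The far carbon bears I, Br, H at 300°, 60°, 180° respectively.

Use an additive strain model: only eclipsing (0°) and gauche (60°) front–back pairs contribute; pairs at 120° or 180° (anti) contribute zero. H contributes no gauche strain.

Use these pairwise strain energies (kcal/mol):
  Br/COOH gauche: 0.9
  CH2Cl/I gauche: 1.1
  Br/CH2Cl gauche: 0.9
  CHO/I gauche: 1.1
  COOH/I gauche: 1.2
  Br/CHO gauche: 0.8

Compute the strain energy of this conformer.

This conformer (staggered): CH2Cl(0°)/I(300°) gauche 1.1; CH2Cl(0°)/Br(60°) gauche 0.9; CHO(120°)/Br(60°) gauche 0.8; COOH(240°)/I(300°) gauche 1.2 → 4.0 kcal/mol.

4.0 kcal/mol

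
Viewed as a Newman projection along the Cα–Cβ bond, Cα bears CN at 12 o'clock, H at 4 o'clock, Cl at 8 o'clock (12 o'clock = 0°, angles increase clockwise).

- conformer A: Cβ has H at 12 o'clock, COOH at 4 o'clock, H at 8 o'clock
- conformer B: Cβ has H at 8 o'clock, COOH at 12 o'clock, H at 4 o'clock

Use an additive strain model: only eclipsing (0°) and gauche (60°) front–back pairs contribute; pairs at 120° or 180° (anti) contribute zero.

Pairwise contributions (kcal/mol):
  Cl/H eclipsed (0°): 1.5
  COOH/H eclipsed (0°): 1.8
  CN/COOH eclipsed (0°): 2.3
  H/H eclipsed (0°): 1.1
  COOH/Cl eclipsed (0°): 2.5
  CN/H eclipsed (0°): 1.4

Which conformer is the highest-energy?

A (eclipsed): CN–H eclipsed, H–COOH eclipsed, Cl–H eclipsed; 1.4 + 1.8 + 1.5 = 4.7 kcal/mol.
B (eclipsed): CN–COOH eclipsed, H–H eclipsed, Cl–H eclipsed; 2.3 + 1.1 + 1.5 = 4.9 kcal/mol.
B has the highest total (4.9 kcal/mol).

B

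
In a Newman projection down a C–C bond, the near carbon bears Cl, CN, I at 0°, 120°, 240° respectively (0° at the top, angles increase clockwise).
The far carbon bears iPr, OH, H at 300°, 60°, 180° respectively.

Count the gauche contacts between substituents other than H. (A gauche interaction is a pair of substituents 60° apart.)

Non-H gauche pairs: Cl(0°)/iPr(300°); Cl(0°)/OH(60°); CN(120°)/OH(60°); I(240°)/iPr(300°) — 4 interactions.

4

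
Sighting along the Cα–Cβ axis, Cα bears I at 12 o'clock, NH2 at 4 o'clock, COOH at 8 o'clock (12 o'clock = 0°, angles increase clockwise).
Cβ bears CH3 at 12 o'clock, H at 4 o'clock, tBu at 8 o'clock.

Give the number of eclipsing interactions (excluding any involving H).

Non-H eclipsing pairs: I(0°)/CH3(0°); COOH(240°)/tBu(240°) — 2 interactions.

2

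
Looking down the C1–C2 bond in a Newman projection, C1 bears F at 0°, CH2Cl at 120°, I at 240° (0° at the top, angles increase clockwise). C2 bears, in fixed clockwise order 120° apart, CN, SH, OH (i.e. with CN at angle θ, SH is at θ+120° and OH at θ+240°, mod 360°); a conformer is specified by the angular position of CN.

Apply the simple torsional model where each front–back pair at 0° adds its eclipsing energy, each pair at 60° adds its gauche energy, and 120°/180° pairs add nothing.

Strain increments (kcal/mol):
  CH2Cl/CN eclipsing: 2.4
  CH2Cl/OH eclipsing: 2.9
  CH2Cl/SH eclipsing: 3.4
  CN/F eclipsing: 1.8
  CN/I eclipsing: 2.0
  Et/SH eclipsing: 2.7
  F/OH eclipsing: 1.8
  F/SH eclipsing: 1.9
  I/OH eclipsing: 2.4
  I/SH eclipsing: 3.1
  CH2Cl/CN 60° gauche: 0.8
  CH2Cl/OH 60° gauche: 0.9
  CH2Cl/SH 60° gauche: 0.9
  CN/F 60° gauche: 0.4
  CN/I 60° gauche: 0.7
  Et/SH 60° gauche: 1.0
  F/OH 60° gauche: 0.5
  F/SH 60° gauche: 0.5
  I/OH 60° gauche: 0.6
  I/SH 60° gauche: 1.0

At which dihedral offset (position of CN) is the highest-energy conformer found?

CN at 0° (eclipsed): F(0°)/CN(0°) eclipsed 1.8; CH2Cl(120°)/SH(120°) eclipsed 3.4; I(240°)/OH(240°) eclipsed 2.4 → 7.6 kcal/mol.
CN at 60° (staggered): F(0°)/CN(60°) gauche 0.4; F(0°)/OH(300°) gauche 0.5; CH2Cl(120°)/CN(60°) gauche 0.8; CH2Cl(120°)/SH(180°) gauche 0.9; I(240°)/SH(180°) gauche 1.0; I(240°)/OH(300°) gauche 0.6 → 4.2 kcal/mol.
CN at 120° (eclipsed): F(0°)/OH(0°) eclipsed 1.8; CH2Cl(120°)/CN(120°) eclipsed 2.4; I(240°)/SH(240°) eclipsed 3.1 → 7.3 kcal/mol.
CN at 180° (staggered): F(0°)/SH(300°) gauche 0.5; F(0°)/OH(60°) gauche 0.5; CH2Cl(120°)/CN(180°) gauche 0.8; CH2Cl(120°)/OH(60°) gauche 0.9; I(240°)/CN(180°) gauche 0.7; I(240°)/SH(300°) gauche 1.0 → 4.4 kcal/mol.
CN at 240° (eclipsed): F(0°)/SH(0°) eclipsed 1.9; CH2Cl(120°)/OH(120°) eclipsed 2.9; I(240°)/CN(240°) eclipsed 2.0 → 6.8 kcal/mol.
CN at 300° (staggered): F(0°)/CN(300°) gauche 0.4; F(0°)/SH(60°) gauche 0.5; CH2Cl(120°)/SH(60°) gauche 0.9; CH2Cl(120°)/OH(180°) gauche 0.9; I(240°)/CN(300°) gauche 0.7; I(240°)/OH(180°) gauche 0.6 → 4.0 kcal/mol.
The maximum (7.6 kcal/mol) occurs with CN at 0°.

0°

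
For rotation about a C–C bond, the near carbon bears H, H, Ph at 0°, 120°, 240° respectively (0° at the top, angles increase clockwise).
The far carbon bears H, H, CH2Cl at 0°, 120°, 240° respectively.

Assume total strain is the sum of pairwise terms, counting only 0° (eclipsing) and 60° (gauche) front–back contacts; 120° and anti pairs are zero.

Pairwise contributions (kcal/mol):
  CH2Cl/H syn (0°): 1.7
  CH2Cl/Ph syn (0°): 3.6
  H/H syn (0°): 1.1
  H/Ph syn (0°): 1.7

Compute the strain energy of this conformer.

5.8 kcal/mol

This conformer (eclipsed): H–H eclipsed, H–H eclipsed, Ph–CH2Cl eclipsed; 1.1 + 1.1 + 3.6 = 5.8 kcal/mol.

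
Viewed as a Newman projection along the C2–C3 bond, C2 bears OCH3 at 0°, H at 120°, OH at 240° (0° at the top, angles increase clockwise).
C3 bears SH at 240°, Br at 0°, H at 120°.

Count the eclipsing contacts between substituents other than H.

2

Non-H eclipsing pairs: OCH3(0°)/Br(0°); OH(240°)/SH(240°) — 2 interactions.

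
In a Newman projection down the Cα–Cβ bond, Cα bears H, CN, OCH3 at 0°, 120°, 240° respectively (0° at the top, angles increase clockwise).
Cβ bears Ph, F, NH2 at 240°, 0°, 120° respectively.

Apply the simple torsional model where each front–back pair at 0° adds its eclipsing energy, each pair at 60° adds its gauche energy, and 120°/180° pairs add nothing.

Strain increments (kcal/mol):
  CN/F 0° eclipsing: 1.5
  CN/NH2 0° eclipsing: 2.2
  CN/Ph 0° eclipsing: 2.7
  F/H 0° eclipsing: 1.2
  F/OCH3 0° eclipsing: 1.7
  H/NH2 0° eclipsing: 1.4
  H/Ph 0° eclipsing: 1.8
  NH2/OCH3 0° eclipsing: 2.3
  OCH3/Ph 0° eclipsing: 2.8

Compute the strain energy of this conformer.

This conformer (eclipsed): H(0°)/F(0°) eclipsed 1.2; CN(120°)/NH2(120°) eclipsed 2.2; OCH3(240°)/Ph(240°) eclipsed 2.8 → 6.2 kcal/mol.

6.2 kcal/mol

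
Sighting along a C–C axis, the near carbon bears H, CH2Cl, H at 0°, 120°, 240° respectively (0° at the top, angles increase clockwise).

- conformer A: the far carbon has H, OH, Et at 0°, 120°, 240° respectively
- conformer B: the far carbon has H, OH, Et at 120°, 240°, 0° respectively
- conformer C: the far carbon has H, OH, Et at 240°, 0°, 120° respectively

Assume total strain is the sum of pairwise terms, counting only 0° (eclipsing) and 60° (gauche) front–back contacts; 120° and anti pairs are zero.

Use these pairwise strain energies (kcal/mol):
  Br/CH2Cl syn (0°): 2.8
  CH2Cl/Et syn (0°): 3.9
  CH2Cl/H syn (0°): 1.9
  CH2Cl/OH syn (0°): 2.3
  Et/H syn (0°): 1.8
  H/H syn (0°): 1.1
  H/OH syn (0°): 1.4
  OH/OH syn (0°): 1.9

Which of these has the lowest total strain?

B

A is eclipsed. H at 0° is eclipsed with H at 0° (1.1); CH2Cl at 120° is eclipsed with OH at 120° (2.3); H at 240° is eclipsed with Et at 240° (1.8). Total 5.2 kcal/mol.
B is eclipsed. H at 0° is eclipsed with Et at 0° (1.8); CH2Cl at 120° is eclipsed with H at 120° (1.9); H at 240° is eclipsed with OH at 240° (1.4). Total 5.1 kcal/mol.
C is eclipsed. H at 0° is eclipsed with OH at 0° (1.4); CH2Cl at 120° is eclipsed with Et at 120° (3.9); H at 240° is eclipsed with H at 240° (1.1). Total 6.4 kcal/mol.
B has the lowest total (5.1 kcal/mol).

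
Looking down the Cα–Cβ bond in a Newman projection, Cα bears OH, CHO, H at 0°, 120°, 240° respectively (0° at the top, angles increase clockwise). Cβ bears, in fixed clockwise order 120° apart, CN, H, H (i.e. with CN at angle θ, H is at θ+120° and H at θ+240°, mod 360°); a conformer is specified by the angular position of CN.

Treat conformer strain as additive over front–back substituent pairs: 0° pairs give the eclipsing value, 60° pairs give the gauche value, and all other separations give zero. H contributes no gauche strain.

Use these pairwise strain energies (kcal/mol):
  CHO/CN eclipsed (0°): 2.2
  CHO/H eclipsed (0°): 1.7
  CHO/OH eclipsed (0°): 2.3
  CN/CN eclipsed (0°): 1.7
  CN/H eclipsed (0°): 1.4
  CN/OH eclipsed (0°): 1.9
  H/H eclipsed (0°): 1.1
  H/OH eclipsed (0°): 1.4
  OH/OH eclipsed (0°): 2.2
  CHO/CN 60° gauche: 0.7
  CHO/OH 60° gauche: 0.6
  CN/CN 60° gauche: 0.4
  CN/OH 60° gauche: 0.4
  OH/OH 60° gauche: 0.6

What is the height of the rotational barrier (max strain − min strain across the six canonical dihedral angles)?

CN at 0° (eclipsed): OH–CN eclipsed, CHO–H eclipsed, H–H eclipsed; 1.9 + 1.7 + 1.1 = 4.7 kcal/mol.
CN at 60° (staggered): OH–CN gauche, CHO–CN gauche; 0.4 + 0.7 = 1.1 kcal/mol.
CN at 120° (eclipsed): OH–H eclipsed, CHO–CN eclipsed, H–H eclipsed; 1.4 + 2.2 + 1.1 = 4.7 kcal/mol.
CN at 180° (staggered): CHO–CN gauche; 0.7 = 0.7 kcal/mol.
CN at 240° (eclipsed): OH–H eclipsed, CHO–H eclipsed, H–CN eclipsed; 1.4 + 1.7 + 1.4 = 4.5 kcal/mol.
CN at 300° (staggered): OH–CN gauche; 0.4 = 0.4 kcal/mol.
Max at 0° (4.7 kcal/mol), min at 300° (0.4 kcal/mol); barrier = 4.3 kcal/mol.

4.3 kcal/mol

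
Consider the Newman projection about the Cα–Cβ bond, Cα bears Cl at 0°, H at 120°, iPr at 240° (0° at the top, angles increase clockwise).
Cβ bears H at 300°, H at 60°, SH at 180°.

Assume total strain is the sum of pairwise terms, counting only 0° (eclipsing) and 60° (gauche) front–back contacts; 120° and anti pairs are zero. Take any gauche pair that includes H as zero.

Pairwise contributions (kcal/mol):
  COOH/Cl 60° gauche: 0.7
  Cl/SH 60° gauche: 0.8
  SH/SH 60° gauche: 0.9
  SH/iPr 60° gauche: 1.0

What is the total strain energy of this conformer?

1.0 kcal/mol

This conformer (staggered): iPr(240°)/SH(180°) gauche 1.0 → 1.0 kcal/mol.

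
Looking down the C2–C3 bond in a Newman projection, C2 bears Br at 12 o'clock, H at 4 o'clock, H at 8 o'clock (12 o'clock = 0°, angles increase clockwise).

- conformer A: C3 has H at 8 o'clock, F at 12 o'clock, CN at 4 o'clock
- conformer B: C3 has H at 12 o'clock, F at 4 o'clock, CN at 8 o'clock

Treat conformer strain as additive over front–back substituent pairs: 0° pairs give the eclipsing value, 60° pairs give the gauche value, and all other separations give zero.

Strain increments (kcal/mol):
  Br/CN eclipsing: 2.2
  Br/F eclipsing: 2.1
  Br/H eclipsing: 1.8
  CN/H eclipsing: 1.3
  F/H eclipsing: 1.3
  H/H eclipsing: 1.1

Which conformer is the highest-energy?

A (eclipsed): Br(0°)/F(0°) eclipsed 2.1; H(120°)/CN(120°) eclipsed 1.3; H(240°)/H(240°) eclipsed 1.1 → 4.5 kcal/mol.
B (eclipsed): Br(0°)/H(0°) eclipsed 1.8; H(120°)/F(120°) eclipsed 1.3; H(240°)/CN(240°) eclipsed 1.3 → 4.4 kcal/mol.
A has the highest total (4.5 kcal/mol).

A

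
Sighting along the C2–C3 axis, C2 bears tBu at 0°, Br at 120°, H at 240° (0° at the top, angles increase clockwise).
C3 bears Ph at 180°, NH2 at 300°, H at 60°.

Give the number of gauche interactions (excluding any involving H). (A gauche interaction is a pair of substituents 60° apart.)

2

Non-H gauche pairs: tBu(0°)/NH2(300°); Br(120°)/Ph(180°) — 2 interactions.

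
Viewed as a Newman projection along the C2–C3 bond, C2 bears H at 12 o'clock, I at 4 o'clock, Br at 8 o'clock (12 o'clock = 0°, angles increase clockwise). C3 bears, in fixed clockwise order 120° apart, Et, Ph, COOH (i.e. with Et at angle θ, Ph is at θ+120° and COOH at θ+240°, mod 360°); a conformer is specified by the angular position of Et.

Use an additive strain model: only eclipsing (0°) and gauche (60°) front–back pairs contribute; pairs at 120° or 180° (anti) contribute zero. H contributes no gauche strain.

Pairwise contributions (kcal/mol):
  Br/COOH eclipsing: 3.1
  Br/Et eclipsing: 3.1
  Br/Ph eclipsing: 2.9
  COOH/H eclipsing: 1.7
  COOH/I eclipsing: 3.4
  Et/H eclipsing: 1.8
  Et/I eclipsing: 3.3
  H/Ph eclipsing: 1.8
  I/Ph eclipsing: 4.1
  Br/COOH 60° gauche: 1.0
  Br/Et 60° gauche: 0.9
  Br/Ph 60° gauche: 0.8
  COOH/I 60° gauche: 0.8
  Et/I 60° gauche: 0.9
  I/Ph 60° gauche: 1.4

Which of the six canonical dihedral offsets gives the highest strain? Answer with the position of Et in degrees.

0°

Et at 0° (eclipsed): H–Et eclipsed, I–Ph eclipsed, Br–COOH eclipsed; 1.8 + 4.1 + 3.1 = 9.0 kcal/mol.
Et at 60° (staggered): I–Et gauche, I–Ph gauche, Br–Ph gauche, Br–COOH gauche; 0.9 + 1.4 + 0.8 + 1.0 = 4.1 kcal/mol.
Et at 120° (eclipsed): H–COOH eclipsed, I–Et eclipsed, Br–Ph eclipsed; 1.7 + 3.3 + 2.9 = 7.9 kcal/mol.
Et at 180° (staggered): I–Et gauche, I–COOH gauche, Br–Et gauche, Br–Ph gauche; 0.9 + 0.8 + 0.9 + 0.8 = 3.4 kcal/mol.
Et at 240° (eclipsed): H–Ph eclipsed, I–COOH eclipsed, Br–Et eclipsed; 1.8 + 3.4 + 3.1 = 8.3 kcal/mol.
Et at 300° (staggered): I–Ph gauche, I–COOH gauche, Br–Et gauche, Br–COOH gauche; 1.4 + 0.8 + 0.9 + 1.0 = 4.1 kcal/mol.
The maximum (9.0 kcal/mol) occurs with Et at 0°.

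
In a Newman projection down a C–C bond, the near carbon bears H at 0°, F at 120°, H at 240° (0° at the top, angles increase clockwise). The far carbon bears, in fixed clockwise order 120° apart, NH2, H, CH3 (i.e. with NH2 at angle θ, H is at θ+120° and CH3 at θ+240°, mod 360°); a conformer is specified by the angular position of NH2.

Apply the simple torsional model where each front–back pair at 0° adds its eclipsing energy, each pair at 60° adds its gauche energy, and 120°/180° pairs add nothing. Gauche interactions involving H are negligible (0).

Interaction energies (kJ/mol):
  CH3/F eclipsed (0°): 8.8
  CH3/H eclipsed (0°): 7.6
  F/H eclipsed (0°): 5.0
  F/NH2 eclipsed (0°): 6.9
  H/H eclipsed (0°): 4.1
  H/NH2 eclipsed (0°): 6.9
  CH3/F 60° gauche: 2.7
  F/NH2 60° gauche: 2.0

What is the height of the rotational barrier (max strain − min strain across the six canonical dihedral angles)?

17.8 kJ/mol

NH2 at 0° is eclipsed. H at 0° is eclipsed with NH2 at 0° (6.9); F at 120° is eclipsed with H at 120° (5.0); H at 240° is eclipsed with CH3 at 240° (7.6). Total 19.5 kJ/mol.
NH2 at 60° is staggered. F at 120° is gauche with NH2 at 60° (2.0). Total 2.0 kJ/mol.
NH2 at 120° is eclipsed. H at 0° is eclipsed with CH3 at 0° (7.6); F at 120° is eclipsed with NH2 at 120° (6.9); H at 240° is eclipsed with H at 240° (4.1). Total 18.6 kJ/mol.
NH2 at 180° is staggered. F at 120° is gauche with NH2 at 180° (2.0); F at 120° is gauche with CH3 at 60° (2.7). Total 4.7 kJ/mol.
NH2 at 240° is eclipsed. H at 0° is eclipsed with H at 0° (4.1); F at 120° is eclipsed with CH3 at 120° (8.8); H at 240° is eclipsed with NH2 at 240° (6.9). Total 19.8 kJ/mol.
NH2 at 300° is staggered. F at 120° is gauche with CH3 at 180° (2.7). Total 2.7 kJ/mol.
Max at 240° (19.8 kJ/mol), min at 60° (2.0 kJ/mol); barrier = 17.8 kJ/mol.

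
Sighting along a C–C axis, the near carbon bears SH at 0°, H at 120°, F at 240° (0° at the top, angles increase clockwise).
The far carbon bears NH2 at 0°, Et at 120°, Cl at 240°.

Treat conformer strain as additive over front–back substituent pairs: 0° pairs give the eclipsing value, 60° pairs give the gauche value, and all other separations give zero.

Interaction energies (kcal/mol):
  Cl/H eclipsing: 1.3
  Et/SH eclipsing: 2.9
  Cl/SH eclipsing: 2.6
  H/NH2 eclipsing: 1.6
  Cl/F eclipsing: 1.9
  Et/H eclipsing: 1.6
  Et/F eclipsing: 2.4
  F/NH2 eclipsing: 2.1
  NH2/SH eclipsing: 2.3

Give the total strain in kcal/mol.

This conformer (eclipsed): SH–NH2 eclipsed, H–Et eclipsed, F–Cl eclipsed; 2.3 + 1.6 + 1.9 = 5.8 kcal/mol.

5.8 kcal/mol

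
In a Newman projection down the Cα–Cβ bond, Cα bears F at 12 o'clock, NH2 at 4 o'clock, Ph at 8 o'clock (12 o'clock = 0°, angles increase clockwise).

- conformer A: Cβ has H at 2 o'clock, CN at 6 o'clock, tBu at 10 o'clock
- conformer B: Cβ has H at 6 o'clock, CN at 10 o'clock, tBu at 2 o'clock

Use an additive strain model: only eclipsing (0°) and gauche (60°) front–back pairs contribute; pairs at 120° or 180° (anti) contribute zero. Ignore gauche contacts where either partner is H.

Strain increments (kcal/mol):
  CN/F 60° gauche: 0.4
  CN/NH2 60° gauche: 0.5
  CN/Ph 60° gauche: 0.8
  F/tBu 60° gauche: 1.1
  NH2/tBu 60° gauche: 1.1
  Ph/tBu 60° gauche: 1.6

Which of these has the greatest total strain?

A (staggered): F–tBu gauche, NH2–CN gauche, Ph–CN gauche, Ph–tBu gauche; 1.1 + 0.5 + 0.8 + 1.6 = 4.0 kcal/mol.
B (staggered): F–CN gauche, F–tBu gauche, NH2–tBu gauche, Ph–CN gauche; 0.4 + 1.1 + 1.1 + 0.8 = 3.4 kcal/mol.
A has the highest total (4.0 kcal/mol).

A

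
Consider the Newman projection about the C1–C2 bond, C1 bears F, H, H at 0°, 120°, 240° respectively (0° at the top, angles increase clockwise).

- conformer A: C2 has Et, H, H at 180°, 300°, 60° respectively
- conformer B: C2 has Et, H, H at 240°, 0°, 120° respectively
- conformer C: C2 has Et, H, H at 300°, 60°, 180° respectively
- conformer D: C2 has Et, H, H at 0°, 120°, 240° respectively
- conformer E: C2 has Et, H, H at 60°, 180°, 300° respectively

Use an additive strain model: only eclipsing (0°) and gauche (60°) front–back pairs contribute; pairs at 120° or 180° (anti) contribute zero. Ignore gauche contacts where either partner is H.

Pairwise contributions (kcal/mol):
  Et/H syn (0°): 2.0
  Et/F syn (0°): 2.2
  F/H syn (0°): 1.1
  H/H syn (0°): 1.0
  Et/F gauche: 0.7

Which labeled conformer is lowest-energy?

A (staggered): no non-H gauche contacts → 0.0 kcal/mol.
B (eclipsed): F–H eclipsed, H–H eclipsed, H–Et eclipsed; 1.1 + 1.0 + 2.0 = 4.1 kcal/mol.
C (staggered): F–Et gauche; 0.7 = 0.7 kcal/mol.
D (eclipsed): F–Et eclipsed, H–H eclipsed, H–H eclipsed; 2.2 + 1.0 + 1.0 = 4.2 kcal/mol.
E (staggered): F–Et gauche; 0.7 = 0.7 kcal/mol.
A has the lowest total (0.0 kcal/mol).

A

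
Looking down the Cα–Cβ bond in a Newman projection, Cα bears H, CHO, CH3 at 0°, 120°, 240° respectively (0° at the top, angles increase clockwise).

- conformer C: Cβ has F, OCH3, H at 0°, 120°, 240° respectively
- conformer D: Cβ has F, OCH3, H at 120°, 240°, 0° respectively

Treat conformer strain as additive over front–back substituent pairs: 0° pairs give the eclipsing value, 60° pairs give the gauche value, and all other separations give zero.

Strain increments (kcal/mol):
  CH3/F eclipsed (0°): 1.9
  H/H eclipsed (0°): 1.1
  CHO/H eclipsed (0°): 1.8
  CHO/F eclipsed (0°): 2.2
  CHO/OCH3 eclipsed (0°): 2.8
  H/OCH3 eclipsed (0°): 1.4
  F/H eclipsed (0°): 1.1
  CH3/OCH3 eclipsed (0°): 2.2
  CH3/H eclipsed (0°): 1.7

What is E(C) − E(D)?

C is eclipsed. H at 0° is eclipsed with F at 0° (1.1); CHO at 120° is eclipsed with OCH3 at 120° (2.8); CH3 at 240° is eclipsed with H at 240° (1.7). Total 5.6 kcal/mol.
D is eclipsed. H at 0° is eclipsed with H at 0° (1.1); CHO at 120° is eclipsed with F at 120° (2.2); CH3 at 240° is eclipsed with OCH3 at 240° (2.2). Total 5.5 kcal/mol.
E(C) − E(D) = 5.6 − 5.5 = +0.1 kcal/mol.

+0.1 kcal/mol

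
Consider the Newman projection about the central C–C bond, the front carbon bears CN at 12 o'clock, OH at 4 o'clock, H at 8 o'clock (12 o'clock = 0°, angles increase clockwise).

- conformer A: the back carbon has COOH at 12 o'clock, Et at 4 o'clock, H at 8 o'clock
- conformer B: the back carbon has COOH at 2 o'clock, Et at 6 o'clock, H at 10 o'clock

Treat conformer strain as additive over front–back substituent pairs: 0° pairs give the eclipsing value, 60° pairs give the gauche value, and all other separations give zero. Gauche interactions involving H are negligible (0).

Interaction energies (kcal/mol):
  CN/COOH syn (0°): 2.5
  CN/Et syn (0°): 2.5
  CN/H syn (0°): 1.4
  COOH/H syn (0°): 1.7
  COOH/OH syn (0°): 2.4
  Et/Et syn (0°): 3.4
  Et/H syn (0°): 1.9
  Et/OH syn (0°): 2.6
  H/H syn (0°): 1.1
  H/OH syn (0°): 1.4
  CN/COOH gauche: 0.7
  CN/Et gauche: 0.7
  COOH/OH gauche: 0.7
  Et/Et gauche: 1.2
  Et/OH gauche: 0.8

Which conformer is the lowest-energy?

B

A (eclipsed): CN–COOH eclipsed, OH–Et eclipsed, H–H eclipsed; 2.5 + 2.6 + 1.1 = 6.2 kcal/mol.
B (staggered): CN–COOH gauche, OH–COOH gauche, OH–Et gauche; 0.7 + 0.7 + 0.8 = 2.2 kcal/mol.
B has the lowest total (2.2 kcal/mol).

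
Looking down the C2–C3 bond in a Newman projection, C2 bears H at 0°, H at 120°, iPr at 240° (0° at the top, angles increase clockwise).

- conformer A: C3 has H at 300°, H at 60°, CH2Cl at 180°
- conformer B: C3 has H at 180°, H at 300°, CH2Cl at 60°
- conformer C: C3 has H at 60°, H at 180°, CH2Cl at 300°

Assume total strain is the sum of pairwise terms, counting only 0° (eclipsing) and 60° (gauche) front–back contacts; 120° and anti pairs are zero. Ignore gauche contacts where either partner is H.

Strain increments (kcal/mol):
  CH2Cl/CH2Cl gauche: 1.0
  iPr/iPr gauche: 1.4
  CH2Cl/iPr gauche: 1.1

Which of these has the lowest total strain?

A (staggered): iPr(240°)/CH2Cl(180°) gauche 1.1 → 1.1 kcal/mol.
B (staggered): no non-H gauche contacts → 0.0 kcal/mol.
C (staggered): iPr(240°)/CH2Cl(300°) gauche 1.1 → 1.1 kcal/mol.
B has the lowest total (0.0 kcal/mol).

B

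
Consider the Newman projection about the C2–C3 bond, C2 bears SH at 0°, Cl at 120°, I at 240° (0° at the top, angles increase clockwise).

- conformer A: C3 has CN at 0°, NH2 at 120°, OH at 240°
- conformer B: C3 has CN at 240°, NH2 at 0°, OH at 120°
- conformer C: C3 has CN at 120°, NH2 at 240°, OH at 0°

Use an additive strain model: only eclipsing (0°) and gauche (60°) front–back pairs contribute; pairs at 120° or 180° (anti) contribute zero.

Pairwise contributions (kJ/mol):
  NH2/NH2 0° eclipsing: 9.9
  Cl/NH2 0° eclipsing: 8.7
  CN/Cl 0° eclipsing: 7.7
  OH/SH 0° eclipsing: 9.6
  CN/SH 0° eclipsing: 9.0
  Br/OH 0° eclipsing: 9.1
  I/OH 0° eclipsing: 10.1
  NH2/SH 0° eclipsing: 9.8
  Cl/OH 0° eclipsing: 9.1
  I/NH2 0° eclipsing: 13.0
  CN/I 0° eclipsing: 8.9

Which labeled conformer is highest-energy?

C

A (eclipsed): SH–CN eclipsed, Cl–NH2 eclipsed, I–OH eclipsed; 9.0 + 8.7 + 10.1 = 27.8 kJ/mol.
B (eclipsed): SH–NH2 eclipsed, Cl–OH eclipsed, I–CN eclipsed; 9.8 + 9.1 + 8.9 = 27.8 kJ/mol.
C (eclipsed): SH–OH eclipsed, Cl–CN eclipsed, I–NH2 eclipsed; 9.6 + 7.7 + 13.0 = 30.3 kJ/mol.
C has the highest total (30.3 kJ/mol).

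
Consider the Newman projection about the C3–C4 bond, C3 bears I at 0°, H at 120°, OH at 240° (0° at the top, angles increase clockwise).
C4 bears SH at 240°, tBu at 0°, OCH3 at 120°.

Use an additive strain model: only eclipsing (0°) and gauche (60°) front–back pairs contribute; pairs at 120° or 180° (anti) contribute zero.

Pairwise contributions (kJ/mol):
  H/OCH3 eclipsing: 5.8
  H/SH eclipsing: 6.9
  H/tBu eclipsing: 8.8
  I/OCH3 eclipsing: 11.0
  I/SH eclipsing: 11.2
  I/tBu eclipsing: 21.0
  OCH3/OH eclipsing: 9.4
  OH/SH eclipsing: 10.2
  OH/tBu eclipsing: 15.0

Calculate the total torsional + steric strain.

37.0 kJ/mol

This conformer (eclipsed): I(0°)/tBu(0°) eclipsed 21.0; H(120°)/OCH3(120°) eclipsed 5.8; OH(240°)/SH(240°) eclipsed 10.2 → 37.0 kJ/mol.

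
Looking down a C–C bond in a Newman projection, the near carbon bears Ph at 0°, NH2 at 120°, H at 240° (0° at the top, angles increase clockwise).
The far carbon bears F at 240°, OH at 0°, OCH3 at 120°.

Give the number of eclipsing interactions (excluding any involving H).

Non-H eclipsing pairs: Ph(0°)/OH(0°); NH2(120°)/OCH3(120°) — 2 interactions.

2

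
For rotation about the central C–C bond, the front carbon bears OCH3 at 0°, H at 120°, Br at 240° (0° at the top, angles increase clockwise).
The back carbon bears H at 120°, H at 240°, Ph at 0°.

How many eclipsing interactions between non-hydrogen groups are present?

Non-H eclipsing pairs: OCH3(0°)/Ph(0°) — 1 interaction.

1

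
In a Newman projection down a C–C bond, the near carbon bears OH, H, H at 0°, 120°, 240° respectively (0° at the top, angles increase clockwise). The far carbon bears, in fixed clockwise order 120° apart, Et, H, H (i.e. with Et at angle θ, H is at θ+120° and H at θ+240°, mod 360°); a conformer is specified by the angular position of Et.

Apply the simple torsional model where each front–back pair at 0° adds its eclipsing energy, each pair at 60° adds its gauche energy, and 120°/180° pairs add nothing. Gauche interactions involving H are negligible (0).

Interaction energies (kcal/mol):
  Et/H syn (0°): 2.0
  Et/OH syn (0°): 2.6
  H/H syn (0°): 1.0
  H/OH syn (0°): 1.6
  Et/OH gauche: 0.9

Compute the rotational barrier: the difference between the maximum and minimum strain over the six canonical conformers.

4.6 kcal/mol

Et at 0° is eclipsed. OH at 0° is eclipsed with Et at 0° (2.6); H at 120° is eclipsed with H at 120° (1.0); H at 240° is eclipsed with H at 240° (1.0). Total 4.6 kcal/mol.
Et at 60° is staggered. OH at 0° is gauche with Et at 60° (0.9). Total 0.9 kcal/mol.
Et at 120° is eclipsed. OH at 0° is eclipsed with H at 0° (1.6); H at 120° is eclipsed with Et at 120° (2.0); H at 240° is eclipsed with H at 240° (1.0). Total 4.6 kcal/mol.
Et at 180° (staggered): no non-H gauche contacts → 0.0 kcal/mol.
Et at 240° is eclipsed. OH at 0° is eclipsed with H at 0° (1.6); H at 120° is eclipsed with H at 120° (1.0); H at 240° is eclipsed with Et at 240° (2.0). Total 4.6 kcal/mol.
Et at 300° is staggered. OH at 0° is gauche with Et at 300° (0.9). Total 0.9 kcal/mol.
Max at 0° (4.6 kcal/mol), min at 180° (0.0 kcal/mol); barrier = 4.6 kcal/mol.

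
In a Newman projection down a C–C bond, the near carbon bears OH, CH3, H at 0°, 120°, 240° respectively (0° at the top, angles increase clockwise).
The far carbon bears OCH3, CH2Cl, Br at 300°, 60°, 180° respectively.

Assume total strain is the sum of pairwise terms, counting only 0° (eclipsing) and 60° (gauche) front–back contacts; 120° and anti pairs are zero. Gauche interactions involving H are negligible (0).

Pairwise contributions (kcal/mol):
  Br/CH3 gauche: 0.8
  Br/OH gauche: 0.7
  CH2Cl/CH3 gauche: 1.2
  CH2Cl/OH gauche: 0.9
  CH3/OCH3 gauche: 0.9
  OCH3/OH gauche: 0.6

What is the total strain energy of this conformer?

3.5 kcal/mol

This conformer is staggered. OH at 0° is gauche with OCH3 at 300° (0.6); OH at 0° is gauche with CH2Cl at 60° (0.9); CH3 at 120° is gauche with CH2Cl at 60° (1.2); CH3 at 120° is gauche with Br at 180° (0.8). Total 3.5 kcal/mol.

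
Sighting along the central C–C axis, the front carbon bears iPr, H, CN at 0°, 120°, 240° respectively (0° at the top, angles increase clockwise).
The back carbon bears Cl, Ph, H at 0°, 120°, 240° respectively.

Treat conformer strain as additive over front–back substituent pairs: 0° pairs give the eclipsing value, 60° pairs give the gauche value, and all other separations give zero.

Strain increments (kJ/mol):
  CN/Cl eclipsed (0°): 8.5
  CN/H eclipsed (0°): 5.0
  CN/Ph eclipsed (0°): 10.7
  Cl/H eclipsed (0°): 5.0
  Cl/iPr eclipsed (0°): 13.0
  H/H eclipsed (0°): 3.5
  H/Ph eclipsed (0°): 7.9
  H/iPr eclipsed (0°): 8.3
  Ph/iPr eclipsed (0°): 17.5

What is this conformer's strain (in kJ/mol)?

25.9 kJ/mol

This conformer (eclipsed): iPr(0°)/Cl(0°) eclipsed 13.0; H(120°)/Ph(120°) eclipsed 7.9; CN(240°)/H(240°) eclipsed 5.0 → 25.9 kJ/mol.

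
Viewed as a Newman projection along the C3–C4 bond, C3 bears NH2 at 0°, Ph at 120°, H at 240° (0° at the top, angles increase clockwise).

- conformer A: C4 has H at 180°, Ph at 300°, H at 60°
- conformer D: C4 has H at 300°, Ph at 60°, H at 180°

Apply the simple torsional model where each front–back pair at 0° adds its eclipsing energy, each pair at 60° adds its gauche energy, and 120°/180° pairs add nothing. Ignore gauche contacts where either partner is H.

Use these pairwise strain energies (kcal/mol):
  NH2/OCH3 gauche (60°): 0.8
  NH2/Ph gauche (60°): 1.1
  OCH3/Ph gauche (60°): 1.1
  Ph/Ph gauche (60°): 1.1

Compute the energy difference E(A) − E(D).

A is staggered. NH2 at 0° is gauche with Ph at 300° (1.1). Total 1.1 kcal/mol.
D is staggered. NH2 at 0° is gauche with Ph at 60° (1.1); Ph at 120° is gauche with Ph at 60° (1.1). Total 2.2 kcal/mol.
E(A) − E(D) = 1.1 − 2.2 = -1.1 kcal/mol.

-1.1 kcal/mol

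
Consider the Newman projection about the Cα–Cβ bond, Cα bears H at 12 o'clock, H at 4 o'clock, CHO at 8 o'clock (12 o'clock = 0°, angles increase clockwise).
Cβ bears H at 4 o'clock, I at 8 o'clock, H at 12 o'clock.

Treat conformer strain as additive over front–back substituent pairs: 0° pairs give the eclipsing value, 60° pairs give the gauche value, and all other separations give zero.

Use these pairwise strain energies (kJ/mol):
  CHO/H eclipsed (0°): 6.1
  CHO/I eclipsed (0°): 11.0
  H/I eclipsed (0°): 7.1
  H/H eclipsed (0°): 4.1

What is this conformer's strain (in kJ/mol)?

This conformer (eclipsed): H(0°)/H(0°) eclipsed 4.1; H(120°)/H(120°) eclipsed 4.1; CHO(240°)/I(240°) eclipsed 11.0 → 19.2 kJ/mol.

19.2 kJ/mol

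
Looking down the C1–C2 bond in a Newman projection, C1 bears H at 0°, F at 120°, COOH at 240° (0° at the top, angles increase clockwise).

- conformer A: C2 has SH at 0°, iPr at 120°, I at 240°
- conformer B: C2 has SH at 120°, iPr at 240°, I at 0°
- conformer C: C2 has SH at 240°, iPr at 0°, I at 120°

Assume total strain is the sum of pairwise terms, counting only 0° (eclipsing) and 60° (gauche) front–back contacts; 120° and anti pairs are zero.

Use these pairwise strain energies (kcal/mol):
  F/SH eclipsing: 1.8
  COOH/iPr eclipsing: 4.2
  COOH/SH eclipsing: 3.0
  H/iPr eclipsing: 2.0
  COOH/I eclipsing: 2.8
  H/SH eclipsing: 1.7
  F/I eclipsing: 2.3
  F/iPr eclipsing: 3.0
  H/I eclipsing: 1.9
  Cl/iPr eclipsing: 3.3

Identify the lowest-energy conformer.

C

A is eclipsed. H at 0° is eclipsed with SH at 0° (1.7); F at 120° is eclipsed with iPr at 120° (3.0); COOH at 240° is eclipsed with I at 240° (2.8). Total 7.5 kcal/mol.
B is eclipsed. H at 0° is eclipsed with I at 0° (1.9); F at 120° is eclipsed with SH at 120° (1.8); COOH at 240° is eclipsed with iPr at 240° (4.2). Total 7.9 kcal/mol.
C is eclipsed. H at 0° is eclipsed with iPr at 0° (2.0); F at 120° is eclipsed with I at 120° (2.3); COOH at 240° is eclipsed with SH at 240° (3.0). Total 7.3 kcal/mol.
C has the lowest total (7.3 kcal/mol).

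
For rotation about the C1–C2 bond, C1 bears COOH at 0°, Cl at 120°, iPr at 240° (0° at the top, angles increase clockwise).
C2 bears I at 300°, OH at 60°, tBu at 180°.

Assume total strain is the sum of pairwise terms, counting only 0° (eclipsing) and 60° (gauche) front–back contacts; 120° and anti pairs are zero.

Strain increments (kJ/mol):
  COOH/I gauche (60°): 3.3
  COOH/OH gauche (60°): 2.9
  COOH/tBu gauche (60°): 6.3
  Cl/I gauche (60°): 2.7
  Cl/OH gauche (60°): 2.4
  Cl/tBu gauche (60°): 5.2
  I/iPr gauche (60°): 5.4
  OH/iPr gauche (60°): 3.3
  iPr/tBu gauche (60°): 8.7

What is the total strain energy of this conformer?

This conformer (staggered): COOH–I gauche, COOH–OH gauche, Cl–OH gauche, Cl–tBu gauche, iPr–I gauche, iPr–tBu gauche; 3.3 + 2.9 + 2.4 + 5.2 + 5.4 + 8.7 = 27.9 kJ/mol.

27.9 kJ/mol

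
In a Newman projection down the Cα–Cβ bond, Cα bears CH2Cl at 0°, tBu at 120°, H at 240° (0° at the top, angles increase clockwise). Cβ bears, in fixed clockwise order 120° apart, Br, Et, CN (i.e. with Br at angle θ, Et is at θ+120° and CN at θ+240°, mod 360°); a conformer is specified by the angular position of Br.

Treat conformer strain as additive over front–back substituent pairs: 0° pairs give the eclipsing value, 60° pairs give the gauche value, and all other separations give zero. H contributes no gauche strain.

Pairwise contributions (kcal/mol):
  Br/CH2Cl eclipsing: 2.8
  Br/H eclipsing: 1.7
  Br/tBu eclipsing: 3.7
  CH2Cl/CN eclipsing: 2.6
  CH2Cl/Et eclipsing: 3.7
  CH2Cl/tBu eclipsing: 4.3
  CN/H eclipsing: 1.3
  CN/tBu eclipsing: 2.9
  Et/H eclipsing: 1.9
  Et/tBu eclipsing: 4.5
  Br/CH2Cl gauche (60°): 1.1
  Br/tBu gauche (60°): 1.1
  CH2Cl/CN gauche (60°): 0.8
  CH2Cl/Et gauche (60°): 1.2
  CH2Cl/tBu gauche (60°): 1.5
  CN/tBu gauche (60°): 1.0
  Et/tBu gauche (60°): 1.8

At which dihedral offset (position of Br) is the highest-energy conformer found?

Br at 0° (eclipsed): CH2Cl(0°)/Br(0°) eclipsed 2.8; tBu(120°)/Et(120°) eclipsed 4.5; H(240°)/CN(240°) eclipsed 1.3 → 8.6 kcal/mol.
Br at 60° (staggered): CH2Cl(0°)/Br(60°) gauche 1.1; CH2Cl(0°)/CN(300°) gauche 0.8; tBu(120°)/Br(60°) gauche 1.1; tBu(120°)/Et(180°) gauche 1.8 → 4.8 kcal/mol.
Br at 120° (eclipsed): CH2Cl(0°)/CN(0°) eclipsed 2.6; tBu(120°)/Br(120°) eclipsed 3.7; H(240°)/Et(240°) eclipsed 1.9 → 8.2 kcal/mol.
Br at 180° (staggered): CH2Cl(0°)/Et(300°) gauche 1.2; CH2Cl(0°)/CN(60°) gauche 0.8; tBu(120°)/Br(180°) gauche 1.1; tBu(120°)/CN(60°) gauche 1.0 → 4.1 kcal/mol.
Br at 240° (eclipsed): CH2Cl(0°)/Et(0°) eclipsed 3.7; tBu(120°)/CN(120°) eclipsed 2.9; H(240°)/Br(240°) eclipsed 1.7 → 8.3 kcal/mol.
Br at 300° (staggered): CH2Cl(0°)/Br(300°) gauche 1.1; CH2Cl(0°)/Et(60°) gauche 1.2; tBu(120°)/Et(60°) gauche 1.8; tBu(120°)/CN(180°) gauche 1.0 → 5.1 kcal/mol.
The maximum (8.6 kcal/mol) occurs with Br at 0°.

0°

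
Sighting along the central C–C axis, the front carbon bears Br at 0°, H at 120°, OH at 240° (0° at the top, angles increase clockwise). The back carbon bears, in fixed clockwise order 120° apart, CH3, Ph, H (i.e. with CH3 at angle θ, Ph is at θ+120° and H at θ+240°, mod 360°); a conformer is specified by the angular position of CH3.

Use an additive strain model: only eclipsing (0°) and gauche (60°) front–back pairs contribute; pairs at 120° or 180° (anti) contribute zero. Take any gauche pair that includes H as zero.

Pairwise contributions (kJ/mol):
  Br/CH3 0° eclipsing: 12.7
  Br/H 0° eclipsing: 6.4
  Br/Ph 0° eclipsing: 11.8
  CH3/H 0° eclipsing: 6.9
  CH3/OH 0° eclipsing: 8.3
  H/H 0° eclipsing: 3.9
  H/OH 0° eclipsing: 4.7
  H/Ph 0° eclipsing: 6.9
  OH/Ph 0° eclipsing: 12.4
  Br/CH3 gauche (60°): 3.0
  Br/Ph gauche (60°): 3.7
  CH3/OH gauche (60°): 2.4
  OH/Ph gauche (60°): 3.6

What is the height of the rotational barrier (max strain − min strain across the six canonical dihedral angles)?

19.1 kJ/mol

CH3 at 0° is eclipsed. Br at 0° is eclipsed with CH3 at 0° (12.7); H at 120° is eclipsed with Ph at 120° (6.9); OH at 240° is eclipsed with H at 240° (4.7). Total 24.3 kJ/mol.
CH3 at 60° is staggered. Br at 0° is gauche with CH3 at 60° (3.0); OH at 240° is gauche with Ph at 180° (3.6). Total 6.6 kJ/mol.
CH3 at 120° is eclipsed. Br at 0° is eclipsed with H at 0° (6.4); H at 120° is eclipsed with CH3 at 120° (6.9); OH at 240° is eclipsed with Ph at 240° (12.4). Total 25.7 kJ/mol.
CH3 at 180° is staggered. Br at 0° is gauche with Ph at 300° (3.7); OH at 240° is gauche with CH3 at 180° (2.4); OH at 240° is gauche with Ph at 300° (3.6). Total 9.7 kJ/mol.
CH3 at 240° is eclipsed. Br at 0° is eclipsed with Ph at 0° (11.8); H at 120° is eclipsed with H at 120° (3.9); OH at 240° is eclipsed with CH3 at 240° (8.3). Total 24.0 kJ/mol.
CH3 at 300° is staggered. Br at 0° is gauche with CH3 at 300° (3.0); Br at 0° is gauche with Ph at 60° (3.7); OH at 240° is gauche with CH3 at 300° (2.4). Total 9.1 kJ/mol.
Max at 120° (25.7 kJ/mol), min at 60° (6.6 kJ/mol); barrier = 19.1 kJ/mol.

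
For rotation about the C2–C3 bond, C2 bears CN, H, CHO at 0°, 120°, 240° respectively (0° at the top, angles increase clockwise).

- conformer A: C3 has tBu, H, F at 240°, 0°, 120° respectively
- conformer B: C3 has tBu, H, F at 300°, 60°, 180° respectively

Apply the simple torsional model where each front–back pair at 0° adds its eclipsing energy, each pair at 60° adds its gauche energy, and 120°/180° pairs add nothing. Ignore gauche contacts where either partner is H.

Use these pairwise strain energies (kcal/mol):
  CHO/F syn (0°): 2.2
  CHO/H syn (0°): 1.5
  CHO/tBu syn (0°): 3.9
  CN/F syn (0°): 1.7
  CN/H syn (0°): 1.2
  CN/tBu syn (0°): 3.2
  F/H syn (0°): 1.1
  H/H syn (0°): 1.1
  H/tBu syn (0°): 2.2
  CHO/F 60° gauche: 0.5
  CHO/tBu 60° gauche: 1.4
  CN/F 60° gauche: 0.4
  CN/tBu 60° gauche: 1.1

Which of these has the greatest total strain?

A

A is eclipsed. CN at 0° is eclipsed with H at 0° (1.2); H at 120° is eclipsed with F at 120° (1.1); CHO at 240° is eclipsed with tBu at 240° (3.9). Total 6.2 kcal/mol.
B is staggered. CN at 0° is gauche with tBu at 300° (1.1); CHO at 240° is gauche with tBu at 300° (1.4); CHO at 240° is gauche with F at 180° (0.5). Total 3.0 kcal/mol.
A has the highest total (6.2 kcal/mol).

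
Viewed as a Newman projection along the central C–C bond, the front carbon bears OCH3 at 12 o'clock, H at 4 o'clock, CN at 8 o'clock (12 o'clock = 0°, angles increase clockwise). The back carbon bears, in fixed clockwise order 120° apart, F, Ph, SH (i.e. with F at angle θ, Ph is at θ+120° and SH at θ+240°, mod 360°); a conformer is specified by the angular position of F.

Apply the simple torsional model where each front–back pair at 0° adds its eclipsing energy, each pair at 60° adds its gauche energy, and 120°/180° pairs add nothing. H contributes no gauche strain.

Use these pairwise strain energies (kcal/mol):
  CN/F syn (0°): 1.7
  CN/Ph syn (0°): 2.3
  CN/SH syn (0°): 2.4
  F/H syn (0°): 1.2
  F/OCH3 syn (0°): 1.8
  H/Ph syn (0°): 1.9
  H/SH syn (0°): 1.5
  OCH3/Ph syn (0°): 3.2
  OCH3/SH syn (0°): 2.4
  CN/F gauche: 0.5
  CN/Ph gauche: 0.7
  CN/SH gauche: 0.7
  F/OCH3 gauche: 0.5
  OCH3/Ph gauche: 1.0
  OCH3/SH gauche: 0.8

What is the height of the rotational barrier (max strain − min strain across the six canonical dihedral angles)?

3.7 kcal/mol

F at 0° (eclipsed): OCH3–F eclipsed, H–Ph eclipsed, CN–SH eclipsed; 1.8 + 1.9 + 2.4 = 6.1 kcal/mol.
F at 60° (staggered): OCH3–F gauche, OCH3–SH gauche, CN–Ph gauche, CN–SH gauche; 0.5 + 0.8 + 0.7 + 0.7 = 2.7 kcal/mol.
F at 120° (eclipsed): OCH3–SH eclipsed, H–F eclipsed, CN–Ph eclipsed; 2.4 + 1.2 + 2.3 = 5.9 kcal/mol.
F at 180° (staggered): OCH3–Ph gauche, OCH3–SH gauche, CN–F gauche, CN–Ph gauche; 1.0 + 0.8 + 0.5 + 0.7 = 3.0 kcal/mol.
F at 240° (eclipsed): OCH3–Ph eclipsed, H–SH eclipsed, CN–F eclipsed; 3.2 + 1.5 + 1.7 = 6.4 kcal/mol.
F at 300° (staggered): OCH3–F gauche, OCH3–Ph gauche, CN–F gauche, CN–SH gauche; 0.5 + 1.0 + 0.5 + 0.7 = 2.7 kcal/mol.
Max at 240° (6.4 kcal/mol), min at 60° (2.7 kcal/mol); barrier = 3.7 kcal/mol.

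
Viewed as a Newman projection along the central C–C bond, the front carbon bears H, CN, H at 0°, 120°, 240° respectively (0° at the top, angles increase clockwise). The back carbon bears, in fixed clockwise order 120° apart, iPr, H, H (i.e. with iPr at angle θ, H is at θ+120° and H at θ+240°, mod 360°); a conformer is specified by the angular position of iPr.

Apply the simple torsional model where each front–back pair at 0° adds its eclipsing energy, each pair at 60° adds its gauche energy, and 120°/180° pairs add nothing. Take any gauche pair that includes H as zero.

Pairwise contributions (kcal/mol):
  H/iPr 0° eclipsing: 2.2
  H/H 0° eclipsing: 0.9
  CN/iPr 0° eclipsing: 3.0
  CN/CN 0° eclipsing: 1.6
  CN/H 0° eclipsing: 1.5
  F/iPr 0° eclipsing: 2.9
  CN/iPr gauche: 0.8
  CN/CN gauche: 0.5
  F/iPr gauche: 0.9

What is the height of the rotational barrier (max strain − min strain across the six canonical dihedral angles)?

4.8 kcal/mol

iPr at 0° is eclipsed. H at 0° is eclipsed with iPr at 0° (2.2); CN at 120° is eclipsed with H at 120° (1.5); H at 240° is eclipsed with H at 240° (0.9). Total 4.6 kcal/mol.
iPr at 60° is staggered. CN at 120° is gauche with iPr at 60° (0.8). Total 0.8 kcal/mol.
iPr at 120° is eclipsed. H at 0° is eclipsed with H at 0° (0.9); CN at 120° is eclipsed with iPr at 120° (3.0); H at 240° is eclipsed with H at 240° (0.9). Total 4.8 kcal/mol.
iPr at 180° is staggered. CN at 120° is gauche with iPr at 180° (0.8). Total 0.8 kcal/mol.
iPr at 240° is eclipsed. H at 0° is eclipsed with H at 0° (0.9); CN at 120° is eclipsed with H at 120° (1.5); H at 240° is eclipsed with iPr at 240° (2.2). Total 4.6 kcal/mol.
iPr at 300° (staggered): no non-H gauche contacts → 0.0 kcal/mol.
Max at 120° (4.8 kcal/mol), min at 300° (0.0 kcal/mol); barrier = 4.8 kcal/mol.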